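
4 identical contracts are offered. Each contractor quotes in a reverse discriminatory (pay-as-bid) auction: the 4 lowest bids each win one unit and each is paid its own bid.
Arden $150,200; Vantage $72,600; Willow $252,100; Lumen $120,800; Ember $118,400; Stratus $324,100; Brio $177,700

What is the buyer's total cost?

Total cost: $462,000

Ordering the bids: 72,600 (Vantage), 118,400 (Ember), 120,800 (Lumen), 150,200 (Arden), 177,700 (Brio), 252,100 (Willow), …
Lowest 4: Vantage, Ember, Lumen, Arden.
Total cost = 72,600 + 118,400 + 120,800 + 150,200 = $462,000.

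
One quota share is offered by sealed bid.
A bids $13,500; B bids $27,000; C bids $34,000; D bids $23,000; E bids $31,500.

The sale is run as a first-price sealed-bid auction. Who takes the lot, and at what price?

C pays $34,000

Bids ranked: 34,000 (C) > 31,500 (E) > 27,000 (B) > 23,000 (D) > 13,500 (A)
First-price: C pays what they bid, $34,000.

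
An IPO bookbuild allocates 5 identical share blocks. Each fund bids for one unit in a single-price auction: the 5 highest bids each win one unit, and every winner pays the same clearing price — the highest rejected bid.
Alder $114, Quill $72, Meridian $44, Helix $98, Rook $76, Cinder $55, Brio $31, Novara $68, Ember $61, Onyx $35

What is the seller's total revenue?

Total revenue: $305

Sorting: 114 (Alder), 98 (Helix), 76 (Rook), 72 (Quill), 68 (Novara), 61 (Ember), 55 (Cinder), …
Top 5: Alder, Helix, Rook, Quill, Novara.
Highest unsuccessful bid: $61 → clearing price.
Total revenue = 5 × $61 = $305.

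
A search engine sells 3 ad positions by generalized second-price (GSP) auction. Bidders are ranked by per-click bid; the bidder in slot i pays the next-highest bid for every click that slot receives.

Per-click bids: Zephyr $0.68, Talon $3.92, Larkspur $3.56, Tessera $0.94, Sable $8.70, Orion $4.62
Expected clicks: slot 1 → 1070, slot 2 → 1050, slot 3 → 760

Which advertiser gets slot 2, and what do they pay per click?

Ranked by bid: $8.70 (Sable) > $4.62 (Orion) > $3.92 (Talon) > $3.56 (Larkspur) > …
Slot 2 goes to the second-ranked bidder, Orion, who pays the next bid down: $3.92/click.

Orion; $3.92 per click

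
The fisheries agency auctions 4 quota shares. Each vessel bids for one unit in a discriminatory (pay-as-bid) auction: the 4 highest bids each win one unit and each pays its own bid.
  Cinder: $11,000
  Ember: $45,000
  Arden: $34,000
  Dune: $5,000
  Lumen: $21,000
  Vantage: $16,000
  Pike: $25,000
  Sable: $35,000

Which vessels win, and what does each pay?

Ember $45,000, Sable $35,000, Arden $34,000, Pike $25,000

Sorting: 45,000 (Ember), 35,000 (Sable), 34,000 (Arden), 25,000 (Pike), 21,000 (Lumen), 16,000 (Vantage), …
Top 4: Ember, Sable, Arden, Pike.
Each winner pays its own bid: Ember $45,000, Sable $35,000, Arden $34,000, Pike $25,000.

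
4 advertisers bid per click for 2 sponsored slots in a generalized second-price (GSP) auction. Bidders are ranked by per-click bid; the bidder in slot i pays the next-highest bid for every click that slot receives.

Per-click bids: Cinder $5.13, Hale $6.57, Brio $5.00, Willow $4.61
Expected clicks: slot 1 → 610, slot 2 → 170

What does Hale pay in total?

Hale pays $3129.30

Per-click bids in order: $6.57 (Hale) > $5.13 (Cinder) > $5.00 (Brio) > …
Hale holds slot 1 → pays next bid $5.13 × 610 clicks = $3129.30.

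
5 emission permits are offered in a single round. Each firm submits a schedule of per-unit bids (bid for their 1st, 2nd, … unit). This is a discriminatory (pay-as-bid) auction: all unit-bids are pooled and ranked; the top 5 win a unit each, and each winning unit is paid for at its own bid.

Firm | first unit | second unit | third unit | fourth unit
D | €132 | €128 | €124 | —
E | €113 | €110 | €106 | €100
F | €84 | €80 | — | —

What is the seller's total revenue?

Merging the schedules and taking the best 5: 132 (D-1), 128 (D-2), 124 (D-3), 113 (E-1), 110 (E-2)
Next rejected bid: €106 (not a price — pay-as-bid).
Each winning unit pays its own bid.
Revenue = 132 + 128 + 124 + 113 + 110 = €607.

Total revenue: €607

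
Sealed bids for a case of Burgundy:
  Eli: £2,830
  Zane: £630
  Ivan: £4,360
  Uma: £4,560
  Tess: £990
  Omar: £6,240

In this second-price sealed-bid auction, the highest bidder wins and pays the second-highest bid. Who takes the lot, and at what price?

Omar pays £4,560

Sorting bids: 6,240 (Omar) > 4,560 (Uma) > 4,360 (Ivan) > 2,830 (Eli) > 990 (Tess) > 630 (Zane)
Second-price: Omar pays Uma's bid of £4,560.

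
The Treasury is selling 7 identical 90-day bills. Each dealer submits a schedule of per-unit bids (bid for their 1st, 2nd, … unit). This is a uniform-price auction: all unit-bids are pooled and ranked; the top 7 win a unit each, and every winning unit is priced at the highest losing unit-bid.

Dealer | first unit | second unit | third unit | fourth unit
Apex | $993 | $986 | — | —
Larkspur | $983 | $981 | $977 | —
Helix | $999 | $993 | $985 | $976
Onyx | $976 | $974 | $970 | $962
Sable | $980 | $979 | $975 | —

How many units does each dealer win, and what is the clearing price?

Merging the schedules and taking the best 7: 999 (Helix-1), 993 (Apex-1), 993 (Helix-2), 986 (Apex-2), 985 (Helix-3), 983 (Larkspur-1), 981 (Larkspur-2)
First bid not allocated: $980.
Allocation: Apex 2, Helix 3, Larkspur 2.

Apex 2, Helix 3, Larkspur 2; clearing price $980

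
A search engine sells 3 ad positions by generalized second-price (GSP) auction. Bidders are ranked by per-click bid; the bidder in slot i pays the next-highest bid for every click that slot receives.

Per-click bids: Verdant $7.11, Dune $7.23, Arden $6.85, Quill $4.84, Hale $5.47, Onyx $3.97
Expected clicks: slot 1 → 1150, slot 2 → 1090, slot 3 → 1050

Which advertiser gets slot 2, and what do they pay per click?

Sorting advertisers: $7.23 (Dune) > $7.11 (Verdant) > $6.85 (Arden) > $5.47 (Hale) > …
Slot 2 goes to the second-ranked bidder, Verdant, who pays the next bid down: $6.85/click.

Verdant; $6.85 per click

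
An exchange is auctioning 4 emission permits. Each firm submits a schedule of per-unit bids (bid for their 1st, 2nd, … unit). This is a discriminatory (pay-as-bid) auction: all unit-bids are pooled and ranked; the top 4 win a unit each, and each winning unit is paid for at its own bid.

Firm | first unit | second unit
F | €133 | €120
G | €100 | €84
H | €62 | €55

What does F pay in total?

F pays €253

All unit-bids, highest first — top 4: 133 (F-1), 120 (F-2), 100 (G-1), 84 (G-2)
Next rejected bid: €62 (not a price — pay-as-bid).
F's winning unit-bids: 133 + 120 = €253.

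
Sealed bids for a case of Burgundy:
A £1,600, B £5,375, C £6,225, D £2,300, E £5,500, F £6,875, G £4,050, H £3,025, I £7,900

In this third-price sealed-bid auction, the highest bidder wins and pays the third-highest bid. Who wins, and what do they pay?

Bids in order: 7,900 (I) > 6,875 (F) > 6,225 (C) > 5,500 (E) > 5,375 (B) > 4,050 (G) > …
I is highest; pays the third-highest bid, £6,225.

I pays £6,225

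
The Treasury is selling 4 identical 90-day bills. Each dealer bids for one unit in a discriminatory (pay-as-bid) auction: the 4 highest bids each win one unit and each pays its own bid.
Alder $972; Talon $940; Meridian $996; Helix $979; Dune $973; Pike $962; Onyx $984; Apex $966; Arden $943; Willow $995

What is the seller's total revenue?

Ordering the bids: 996 (Meridian), 995 (Willow), 984 (Onyx), 979 (Helix), 973 (Dune), 972 (Alder), …
Winners (4 units): Meridian, Willow, Onyx, Helix.
Total revenue = 996 + 995 + 984 + 979 = $3,954.

Total revenue: $3,954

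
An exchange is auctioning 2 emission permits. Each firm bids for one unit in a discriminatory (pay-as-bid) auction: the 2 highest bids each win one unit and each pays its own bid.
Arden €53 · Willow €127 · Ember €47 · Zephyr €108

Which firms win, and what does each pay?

Willow €127, Zephyr €108

Ordering the bids: 127 (Willow), 108 (Zephyr), 53 (Arden), 47 (Ember)
The 2 highest are Willow, Zephyr.
Each winner pays its own bid: Willow €127, Zephyr €108.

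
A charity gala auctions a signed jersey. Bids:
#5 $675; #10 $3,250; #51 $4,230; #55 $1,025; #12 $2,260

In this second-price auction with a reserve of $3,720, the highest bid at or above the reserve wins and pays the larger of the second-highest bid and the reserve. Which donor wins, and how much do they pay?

#51 pays $3,720

Rule: the highest bid at or above the reserve wins and pays the larger of the second-highest bid and the reserve.
Bids ranked: 4,230 (#51) > 3,250 (#10) > 2,260 (#12) > 1,025 (#55) > 675 (#5)
#51 has the top bid at or above the reserve ($4,230).
max(second-highest $3,250, reserve $3,720) = $3,720.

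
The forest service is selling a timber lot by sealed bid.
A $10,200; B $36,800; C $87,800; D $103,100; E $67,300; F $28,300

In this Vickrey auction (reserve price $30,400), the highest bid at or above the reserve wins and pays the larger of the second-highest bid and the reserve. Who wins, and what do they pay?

D pays $87,800

Rule: the highest bid at or above the reserve wins and pays the larger of the second-highest bid and the reserve.
Bids ranked: 103,100 (D) > 87,800 (C) > 67,300 (E) > 36,800 (B) > 28,300 (F) > 10,200 (A)
D has the top bid at or above the reserve ($103,100).
max(second-highest $87,800, reserve $30,400) = $87,800; the reserve does not bind.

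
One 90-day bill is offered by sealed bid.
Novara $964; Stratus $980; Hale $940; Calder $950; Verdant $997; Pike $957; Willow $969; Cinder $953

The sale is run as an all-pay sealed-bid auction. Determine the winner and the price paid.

Verdant pays $997

Sorting bids: 997 (Verdant) > 980 (Stratus) > 969 (Willow) > 964 (Novara) > 957 (Pike) > 953 (Cinder) > …
Verdant wins with the top bid; all bids are sunk regardless.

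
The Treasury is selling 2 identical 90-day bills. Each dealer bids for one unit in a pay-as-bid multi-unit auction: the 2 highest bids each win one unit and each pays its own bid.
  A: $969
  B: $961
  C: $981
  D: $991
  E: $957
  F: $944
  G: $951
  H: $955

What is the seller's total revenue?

Total revenue: $1,972

Sorting: 991 (D), 981 (C), 969 (A), 961 (B), …
Winners (2 units): D, C.
Total revenue = 991 + 981 = $1,972.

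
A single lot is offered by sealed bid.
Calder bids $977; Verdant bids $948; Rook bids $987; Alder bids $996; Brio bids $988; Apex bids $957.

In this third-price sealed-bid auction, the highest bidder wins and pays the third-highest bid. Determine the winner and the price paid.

Alder pays $987

Rule: the highest bidder wins and pays the third-highest bid.
Bids ranked: 996 (Alder) > 988 (Brio) > 987 (Rook) > 977 (Calder) > 957 (Apex) > 948 (Verdant)
Alder is highest; pays the third-highest bid, $987.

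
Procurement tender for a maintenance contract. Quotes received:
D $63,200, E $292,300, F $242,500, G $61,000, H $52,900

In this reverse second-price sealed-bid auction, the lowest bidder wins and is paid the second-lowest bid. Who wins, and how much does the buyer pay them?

Rule: the lowest bidder wins and is paid the second-lowest bid.
Sorting bids: 52,900 (H) < 61,000 (G) < 63,200 (D) < 242,500 (F) < 292,300 (E)
H wins with the lowest bid; price is set by the runner-up at $61,000.

H is paid $61,000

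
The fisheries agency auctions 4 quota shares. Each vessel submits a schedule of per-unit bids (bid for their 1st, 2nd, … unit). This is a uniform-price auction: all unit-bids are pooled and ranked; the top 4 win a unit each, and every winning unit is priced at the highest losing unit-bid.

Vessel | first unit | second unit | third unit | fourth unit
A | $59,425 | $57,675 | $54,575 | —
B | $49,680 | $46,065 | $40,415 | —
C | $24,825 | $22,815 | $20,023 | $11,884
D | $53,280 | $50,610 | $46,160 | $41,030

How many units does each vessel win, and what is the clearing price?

A 3, D 1; clearing price $50,610

All unit-bids, highest first — top 4: 59,425 (A-1), 57,675 (A-2), 54,575 (A-3), 53,280 (D-1)
The (k+1)-th unit-bid is $50,610.
Allocation: A 3, D 1.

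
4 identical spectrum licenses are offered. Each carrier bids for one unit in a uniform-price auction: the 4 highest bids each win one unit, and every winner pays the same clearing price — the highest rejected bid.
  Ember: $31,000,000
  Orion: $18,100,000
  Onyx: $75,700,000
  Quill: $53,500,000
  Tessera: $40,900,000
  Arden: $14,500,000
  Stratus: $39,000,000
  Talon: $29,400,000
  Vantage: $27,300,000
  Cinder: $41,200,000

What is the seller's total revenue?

Total revenue: $156,000,000

Sorting: 75,700,000 (Onyx), 53,500,000 (Quill), 41,200,000 (Cinder), 40,900,000 (Tessera), 39,000,000 (Stratus), 31,000,000 (Ember), …
Top 4: Onyx, Quill, Cinder, Tessera.
Highest unsuccessful bid: $39,000,000 → clearing price.
Total revenue = 4 × $39,000,000 = $156,000,000.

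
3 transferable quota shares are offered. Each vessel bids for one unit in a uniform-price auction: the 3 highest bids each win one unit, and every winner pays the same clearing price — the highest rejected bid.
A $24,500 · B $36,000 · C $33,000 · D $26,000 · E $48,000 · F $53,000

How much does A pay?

A pays $0

Sorting: 53,000 (F), 48,000 (E), 36,000 (B), 33,000 (C), 26,000 (D), …
Top 3: F, E, B.
Highest unsuccessful bid: $33,000 → clearing price.
A does not win → pays $0.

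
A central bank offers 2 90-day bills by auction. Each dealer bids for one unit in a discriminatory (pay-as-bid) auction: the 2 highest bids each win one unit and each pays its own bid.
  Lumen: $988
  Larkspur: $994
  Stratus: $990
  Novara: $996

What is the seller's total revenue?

Ordering the bids: 996 (Novara), 994 (Larkspur), 990 (Stratus), 988 (Lumen)
Winners (2 units): Novara, Larkspur.
Total revenue = 996 + 994 = $1,990.

Total revenue: $1,990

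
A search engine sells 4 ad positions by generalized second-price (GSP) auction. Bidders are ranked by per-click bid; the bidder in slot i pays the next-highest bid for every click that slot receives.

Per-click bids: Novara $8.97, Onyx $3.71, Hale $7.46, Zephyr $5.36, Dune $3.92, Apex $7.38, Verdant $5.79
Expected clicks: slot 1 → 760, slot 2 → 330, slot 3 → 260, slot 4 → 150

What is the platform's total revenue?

Total revenue: $10414.40

Sorting advertisers: $8.97 (Novara) > $7.46 (Hale) > $7.38 (Apex) > $5.79 (Verdant) > $5.36 (Zephyr) > …
Slot 1: Novara pays $7.46 × 760 = $5669.60
Slot 2: Hale pays $7.38 × 330 = $2435.40
Slot 3: Apex pays $5.79 × 260 = $1505.40
Slot 4: Verdant pays $5.36 × 150 = $804.00
Total = $10414.40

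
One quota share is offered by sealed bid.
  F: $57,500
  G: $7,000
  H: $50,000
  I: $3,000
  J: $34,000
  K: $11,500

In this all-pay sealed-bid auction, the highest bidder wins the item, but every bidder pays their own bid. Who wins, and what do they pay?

F pays $57,500

Sorting bids: 57,500 (F) > 50,000 (H) > 34,000 (J) > 11,500 (K) > 7,000 (G) > 3,000 (I)
F wins with the top bid; all bids are sunk regardless.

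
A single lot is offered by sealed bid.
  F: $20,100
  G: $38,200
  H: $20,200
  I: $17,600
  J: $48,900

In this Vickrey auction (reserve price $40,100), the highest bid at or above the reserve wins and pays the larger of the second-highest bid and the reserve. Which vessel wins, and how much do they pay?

Rule: the highest bid at or above the reserve wins and pays the larger of the second-highest bid and the reserve.
Sorting bids: 48,900 (J) > 38,200 (G) > 20,200 (H) > 20,100 (F) > 17,600 (I)
Highest eligible bid: J at $48,900.
Second-highest bid $38,200 is below the reserve $40,100, so the reserve binds → payment $40,100.

J pays $40,100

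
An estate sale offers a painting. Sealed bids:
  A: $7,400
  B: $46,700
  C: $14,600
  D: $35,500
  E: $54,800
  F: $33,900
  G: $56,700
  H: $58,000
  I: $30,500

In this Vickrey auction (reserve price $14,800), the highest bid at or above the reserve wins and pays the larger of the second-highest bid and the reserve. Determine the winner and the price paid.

Bids ranked: 58,000 (H) > 56,700 (G) > 54,800 (E) > 46,700 (B) > 35,500 (D) > 33,900 (F) > …
H has the top bid at or above the reserve ($58,000).
Second-highest bid $56,700 exceeds the reserve $14,800 → payment $56,700.

H pays $56,700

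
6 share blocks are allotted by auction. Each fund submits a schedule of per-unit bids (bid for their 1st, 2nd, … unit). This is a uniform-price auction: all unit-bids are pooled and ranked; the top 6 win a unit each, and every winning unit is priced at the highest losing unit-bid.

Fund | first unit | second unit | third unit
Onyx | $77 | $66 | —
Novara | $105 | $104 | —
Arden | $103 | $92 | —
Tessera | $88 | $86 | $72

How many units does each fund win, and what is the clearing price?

Merging the schedules and taking the best 6: 105 (Novara-1), 104 (Novara-2), 103 (Arden-1), 92 (Arden-2), 88 (Tessera-1), 86 (Tessera-2)
First bid not allocated: $77.
Allocation: Arden 2, Novara 2, Tessera 2.

Arden 2, Novara 2, Tessera 2; clearing price $77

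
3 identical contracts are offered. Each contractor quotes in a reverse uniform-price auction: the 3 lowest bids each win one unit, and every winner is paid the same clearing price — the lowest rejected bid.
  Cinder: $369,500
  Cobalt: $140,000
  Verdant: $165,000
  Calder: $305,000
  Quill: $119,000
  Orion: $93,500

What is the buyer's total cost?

Sorting: 93,500 (Orion), 119,000 (Quill), 140,000 (Cobalt), 165,000 (Verdant), 305,000 (Calder), …
The 3 lowest are Orion, Quill, Cobalt.
First losing bid is Verdant's $165,000, which sets the uniform price.
Total cost = 3 × $165,000 = $495,000.

Total cost: $495,000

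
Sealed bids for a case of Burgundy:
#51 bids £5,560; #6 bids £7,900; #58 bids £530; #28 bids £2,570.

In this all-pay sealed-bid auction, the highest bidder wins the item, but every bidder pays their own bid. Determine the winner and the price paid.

#6 pays £7,900

Rule: the highest bidder wins the item, but every bidder pays their own bid.
Bids in order: 7,900 (#6) > 5,560 (#51) > 2,570 (#28) > 530 (#58)
#6 is highest and takes the item; every bidder forfeits their bid.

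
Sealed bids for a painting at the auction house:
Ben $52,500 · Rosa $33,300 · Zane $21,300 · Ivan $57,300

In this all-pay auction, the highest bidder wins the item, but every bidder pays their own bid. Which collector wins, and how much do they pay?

All-pay auction: the highest bidder wins the item, but every bidder pays their own bid.
Bids ranked: 57,300 (Ivan) > 52,500 (Ben) > 33,300 (Rosa) > 21,300 (Zane)
Ivan wins with the top bid; all bids are sunk regardless.

Ivan pays $57,300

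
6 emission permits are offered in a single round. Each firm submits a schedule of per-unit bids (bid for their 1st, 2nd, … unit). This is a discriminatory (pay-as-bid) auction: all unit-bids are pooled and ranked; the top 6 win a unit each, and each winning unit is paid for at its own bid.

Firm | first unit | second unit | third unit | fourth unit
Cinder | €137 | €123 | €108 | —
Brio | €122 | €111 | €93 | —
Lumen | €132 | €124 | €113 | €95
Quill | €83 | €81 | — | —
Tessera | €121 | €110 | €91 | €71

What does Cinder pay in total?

Pooled unit-bids ranked (top 6): 137 (Cinder-1), 132 (Lumen-1), 124 (Lumen-2), 123 (Cinder-2), 122 (Brio-1), 121 (Tessera-1)
Next rejected bid: €113 (not a price — pay-as-bid).
Cinder's winning unit-bids: 137 + 123 = €260.

Cinder pays €260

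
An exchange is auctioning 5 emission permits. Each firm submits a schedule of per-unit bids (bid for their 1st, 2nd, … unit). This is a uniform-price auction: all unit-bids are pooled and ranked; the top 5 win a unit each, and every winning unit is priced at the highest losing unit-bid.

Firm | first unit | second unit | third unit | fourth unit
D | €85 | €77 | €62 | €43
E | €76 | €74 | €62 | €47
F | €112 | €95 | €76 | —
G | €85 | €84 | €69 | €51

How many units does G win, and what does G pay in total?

Pooled unit-bids ranked (top 5): 112 (F-1), 95 (F-2), 85 (D-1), 85 (G-1), 84 (G-2)
Highest rejected unit-bid = €77.
G wins 2 unit(s) at €77 each.

G: 2 units, pays €154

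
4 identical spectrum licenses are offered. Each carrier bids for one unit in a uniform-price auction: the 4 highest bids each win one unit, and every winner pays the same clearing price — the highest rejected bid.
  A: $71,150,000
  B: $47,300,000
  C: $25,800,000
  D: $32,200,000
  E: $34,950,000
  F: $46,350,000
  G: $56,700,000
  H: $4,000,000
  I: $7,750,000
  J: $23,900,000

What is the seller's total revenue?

Bids ranked high→low: 71,150,000 (A), 56,700,000 (G), 47,300,000 (B), 46,350,000 (F), 34,950,000 (E), 32,200,000 (D), …
Top 4: A, G, B, F.
Highest unsuccessful bid: $34,950,000 → clearing price.
Total revenue = 4 × $34,950,000 = $139,800,000.

Total revenue: $139,800,000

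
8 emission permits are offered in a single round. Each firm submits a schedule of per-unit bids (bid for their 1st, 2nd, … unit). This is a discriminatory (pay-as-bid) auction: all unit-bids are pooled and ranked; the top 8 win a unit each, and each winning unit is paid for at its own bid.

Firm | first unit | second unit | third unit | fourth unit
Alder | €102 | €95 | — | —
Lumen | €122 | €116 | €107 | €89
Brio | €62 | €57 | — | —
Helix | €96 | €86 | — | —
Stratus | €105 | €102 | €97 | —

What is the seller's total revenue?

All unit-bids, highest first — top 8: 122 (Lumen-1), 116 (Lumen-2), 107 (Lumen-3), 105 (Stratus-1), 102 (Alder-1), 102 (Stratus-2), 97 (Stratus-3), 96 (Helix-1)
Next rejected bid: €95 (not a price — pay-as-bid).
Each winning unit pays its own bid.
Revenue = 122 + 116 + 107 + 105 + 102 + 102 + 97 + 96 = €847.

Total revenue: €847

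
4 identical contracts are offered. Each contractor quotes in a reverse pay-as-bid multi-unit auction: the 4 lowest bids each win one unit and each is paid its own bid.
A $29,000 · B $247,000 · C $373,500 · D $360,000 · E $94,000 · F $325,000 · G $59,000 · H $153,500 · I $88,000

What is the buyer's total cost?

Sorting: 29,000 (A), 59,000 (G), 88,000 (I), 94,000 (E), 153,500 (H), 247,000 (B), …
Winners (4 units): A, G, I, E.
Total cost = 29,000 + 59,000 + 88,000 + 94,000 = $270,000.

Total cost: $270,000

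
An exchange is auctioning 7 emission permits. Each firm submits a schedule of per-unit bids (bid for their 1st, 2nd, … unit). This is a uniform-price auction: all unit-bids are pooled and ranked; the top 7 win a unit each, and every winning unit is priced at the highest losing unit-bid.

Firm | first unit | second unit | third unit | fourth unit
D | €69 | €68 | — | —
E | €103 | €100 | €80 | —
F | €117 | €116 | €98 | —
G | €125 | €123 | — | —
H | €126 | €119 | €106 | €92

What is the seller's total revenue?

Merging the schedules and taking the best 7: 126 (H-1), 125 (G-1), 123 (G-2), 119 (H-2), 117 (F-1), 116 (F-2), 106 (H-3)
First bid not allocated: €103.
Allocation: F 2, G 2, H 3. Every unit priced at €103.
Revenue = 7 × 103 = €721.

Total revenue: €721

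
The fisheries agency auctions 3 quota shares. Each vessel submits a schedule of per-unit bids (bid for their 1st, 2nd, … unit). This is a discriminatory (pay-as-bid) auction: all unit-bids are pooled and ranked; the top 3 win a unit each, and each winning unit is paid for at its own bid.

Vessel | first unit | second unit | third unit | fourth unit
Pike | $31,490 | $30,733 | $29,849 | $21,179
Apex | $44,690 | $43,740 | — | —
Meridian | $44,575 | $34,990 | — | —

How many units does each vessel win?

Apex 2, Meridian 1

Pooled unit-bids ranked (top 3): 44,690 (Apex-1), 44,575 (Meridian-1), 43,740 (Apex-2)
Next rejected bid: $34,990 (not a price — pay-as-bid).
Allocation: Apex 2, Meridian 1.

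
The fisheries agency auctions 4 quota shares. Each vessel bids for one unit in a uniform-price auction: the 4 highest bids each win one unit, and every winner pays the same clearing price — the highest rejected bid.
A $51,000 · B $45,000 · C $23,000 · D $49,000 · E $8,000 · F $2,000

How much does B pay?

Bids ranked high→low: 51,000 (A), 49,000 (D), 45,000 (B), 23,000 (C), 8,000 (E), 2,000 (F)
Winners (4 units): A, D, B, C.
Highest unsuccessful bid: $8,000 → clearing price.
B wins → pays $8,000.

B pays $8,000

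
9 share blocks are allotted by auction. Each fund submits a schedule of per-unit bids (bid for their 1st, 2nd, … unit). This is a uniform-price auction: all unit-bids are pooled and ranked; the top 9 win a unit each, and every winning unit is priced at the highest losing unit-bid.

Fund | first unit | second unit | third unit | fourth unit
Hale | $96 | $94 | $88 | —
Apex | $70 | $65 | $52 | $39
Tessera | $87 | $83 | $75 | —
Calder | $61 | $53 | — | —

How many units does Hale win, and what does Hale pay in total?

Hale: 3 units, pays $159

Merging the schedules and taking the best 9: 96 (Hale-1), 94 (Hale-2), 88 (Hale-3), 87 (Tessera-1), 83 (Tessera-2), 75 (Tessera-3), 70 (Apex-1), 65 (Apex-2), 61 (Calder-1)
Highest rejected unit-bid = $53.
Hale wins 3 unit(s) at $53 each.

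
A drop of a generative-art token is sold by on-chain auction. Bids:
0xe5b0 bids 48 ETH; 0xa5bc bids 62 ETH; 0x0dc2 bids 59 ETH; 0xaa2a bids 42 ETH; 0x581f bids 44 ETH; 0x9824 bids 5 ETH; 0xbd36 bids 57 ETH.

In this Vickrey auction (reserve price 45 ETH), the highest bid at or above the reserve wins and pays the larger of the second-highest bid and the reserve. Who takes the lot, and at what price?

0xa5bc pays 59 ETH

Vickrey auction (reserve price 45 ETH): the highest bid at or above the reserve wins and pays the larger of the second-highest bid and the reserve.
Bids ranked: 62 (0xa5bc) > 59 (0x0dc2) > 57 (0xbd36) > 48 (0xe5b0) > 44 (0x581f) > 42 (0xaa2a) > …
0xa5bc has the top bid at or above the reserve (62 ETH).
Second-highest bid 59 ETH exceeds the reserve 45 ETH → payment 59 ETH.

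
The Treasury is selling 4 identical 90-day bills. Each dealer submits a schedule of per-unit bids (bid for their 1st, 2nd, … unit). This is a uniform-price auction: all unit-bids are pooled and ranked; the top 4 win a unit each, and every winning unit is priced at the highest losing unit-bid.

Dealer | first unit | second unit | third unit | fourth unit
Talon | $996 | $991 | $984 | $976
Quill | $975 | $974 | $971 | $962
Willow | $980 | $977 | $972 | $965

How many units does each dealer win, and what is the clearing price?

Talon 3, Willow 1; clearing price $977

All unit-bids, highest first — top 4: 996 (Talon-1), 991 (Talon-2), 984 (Talon-3), 980 (Willow-1)
Highest rejected unit-bid = $977.
Allocation: Talon 3, Willow 1.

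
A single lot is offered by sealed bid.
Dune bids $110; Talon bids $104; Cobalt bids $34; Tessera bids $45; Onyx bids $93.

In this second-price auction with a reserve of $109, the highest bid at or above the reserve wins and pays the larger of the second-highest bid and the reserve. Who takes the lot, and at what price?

Dune pays $109

Bids ranked: 110 (Dune) > 104 (Talon) > 93 (Onyx) > 45 (Tessera) > 34 (Cobalt)
Dune has the top bid at or above the reserve ($110).
Second-highest bid $104 is below the reserve $109, so the reserve binds → payment $109.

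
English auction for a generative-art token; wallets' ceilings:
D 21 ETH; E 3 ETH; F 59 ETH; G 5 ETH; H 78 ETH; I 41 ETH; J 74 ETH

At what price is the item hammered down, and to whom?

Limits in order: 78 (H) > 74 (J) > 59 (F) > 41 (I) > 21 (D) > 5 (G) > …
J is the last rival to drop out, at 74 ETH; H remains and wins at that price.

H wins at 74 ETH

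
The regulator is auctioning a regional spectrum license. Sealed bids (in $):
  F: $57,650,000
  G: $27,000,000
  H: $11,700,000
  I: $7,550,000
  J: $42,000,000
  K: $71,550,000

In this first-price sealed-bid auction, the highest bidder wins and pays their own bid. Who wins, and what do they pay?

K pays $71,550,000

Bids in order: 71,550,000 (K) > 57,650,000 (F) > 42,000,000 (J) > 27,000,000 (G) > 11,700,000 (H) > 7,550,000 (I)
K has the highest bid and pays exactly that: $71,550,000.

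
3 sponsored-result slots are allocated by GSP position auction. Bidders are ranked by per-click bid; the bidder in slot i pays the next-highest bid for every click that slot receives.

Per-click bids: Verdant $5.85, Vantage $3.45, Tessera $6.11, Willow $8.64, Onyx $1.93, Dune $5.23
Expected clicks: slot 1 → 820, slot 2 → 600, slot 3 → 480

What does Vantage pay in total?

Per-click bids in order: $8.64 (Willow) > $6.11 (Tessera) > $5.85 (Verdant) > $5.23 (Dune) > …
Vantage ranks below slot 3 → no slot, pays nothing.

Vantage pays $0.00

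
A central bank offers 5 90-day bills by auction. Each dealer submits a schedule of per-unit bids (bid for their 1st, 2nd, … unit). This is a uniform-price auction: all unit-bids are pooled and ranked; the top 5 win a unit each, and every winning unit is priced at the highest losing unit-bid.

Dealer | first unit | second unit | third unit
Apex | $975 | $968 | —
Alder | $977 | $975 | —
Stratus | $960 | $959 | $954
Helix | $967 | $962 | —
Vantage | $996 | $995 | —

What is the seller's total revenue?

Total revenue: $4,840

Pooled unit-bids ranked (top 5): 996 (Vantage-1), 995 (Vantage-2), 977 (Alder-1), 975 (Apex-1), 975 (Alder-2)
The (k+1)-th unit-bid is $968.
Allocation: Alder 2, Apex 1, Vantage 2. Every unit priced at $968.
Revenue = 5 × 968 = $4,840.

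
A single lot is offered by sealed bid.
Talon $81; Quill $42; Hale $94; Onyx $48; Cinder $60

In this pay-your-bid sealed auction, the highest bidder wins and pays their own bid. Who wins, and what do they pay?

Rule: the highest bidder wins and pays their own bid.
Sorting bids: 94 (Hale) > 81 (Talon) > 60 (Cinder) > 48 (Onyx) > 42 (Quill)
Hale has the highest bid and pays exactly that: $94.

Hale pays $94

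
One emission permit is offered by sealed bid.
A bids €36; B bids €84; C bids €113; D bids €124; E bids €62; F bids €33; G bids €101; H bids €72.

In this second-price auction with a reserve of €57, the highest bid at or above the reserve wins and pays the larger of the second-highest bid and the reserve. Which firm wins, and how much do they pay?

D pays €113

Bids ranked: 124 (D) > 113 (C) > 101 (G) > 84 (B) > 72 (H) > 62 (E) > …
Highest eligible bid: D at €124.
max(second-highest €113, reserve €57) = €113; the reserve does not bind.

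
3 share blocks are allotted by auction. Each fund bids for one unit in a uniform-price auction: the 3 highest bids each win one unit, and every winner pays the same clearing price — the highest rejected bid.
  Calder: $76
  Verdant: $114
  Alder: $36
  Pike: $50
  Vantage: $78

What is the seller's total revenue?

Total revenue: $150

Sorting: 114 (Verdant), 78 (Vantage), 76 (Calder), 50 (Pike), 36 (Alder)
Top 3: Verdant, Vantage, Calder.
Clearing price = highest rejected bid = $50.
Total revenue = 3 × $50 = $150.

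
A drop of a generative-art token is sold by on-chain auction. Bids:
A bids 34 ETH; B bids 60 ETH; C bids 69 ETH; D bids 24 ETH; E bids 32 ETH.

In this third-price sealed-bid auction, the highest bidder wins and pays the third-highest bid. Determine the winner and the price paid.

Third-price sealed-bid auction: the highest bidder wins and pays the third-highest bid.
Bids in order: 69 (C) > 60 (B) > 34 (A) > 32 (E) > 24 (D)
C is highest; pays the third-highest bid, 34 ETH.

C pays 34 ETH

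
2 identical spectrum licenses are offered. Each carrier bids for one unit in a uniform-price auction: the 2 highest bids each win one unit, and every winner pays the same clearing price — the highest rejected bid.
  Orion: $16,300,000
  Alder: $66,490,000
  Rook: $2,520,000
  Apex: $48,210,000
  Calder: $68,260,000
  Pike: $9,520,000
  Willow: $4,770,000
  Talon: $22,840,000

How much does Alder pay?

Alder pays $48,210,000

Ordering the bids: 68,260,000 (Calder), 66,490,000 (Alder), 48,210,000 (Apex), 22,840,000 (Talon), …
Top 2: Calder, Alder.
First losing bid is Apex's $48,210,000, which sets the uniform price.
Alder wins → pays $48,210,000.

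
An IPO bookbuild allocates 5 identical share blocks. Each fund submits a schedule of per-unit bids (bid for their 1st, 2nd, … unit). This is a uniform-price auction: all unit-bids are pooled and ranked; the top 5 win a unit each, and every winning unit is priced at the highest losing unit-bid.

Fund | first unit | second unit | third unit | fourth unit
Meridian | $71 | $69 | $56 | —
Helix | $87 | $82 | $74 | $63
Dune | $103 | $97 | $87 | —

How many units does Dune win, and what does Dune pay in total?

Pooled unit-bids ranked (top 5): 103 (Dune-1), 97 (Dune-2), 87 (Helix-1), 87 (Dune-3), 82 (Helix-2)
The (k+1)-th unit-bid is $74.
Dune wins 3 unit(s) at $74 each.

Dune: 3 units, pays $222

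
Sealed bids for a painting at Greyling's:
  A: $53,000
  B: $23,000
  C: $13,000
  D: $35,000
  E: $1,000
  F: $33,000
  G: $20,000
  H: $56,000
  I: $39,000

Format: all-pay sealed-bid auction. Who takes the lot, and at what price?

Bids ranked: 56,000 (H) > 53,000 (A) > 39,000 (I) > 35,000 (D) > 33,000 (F) > 23,000 (B) > …
H is highest and takes the item; every bidder forfeits their bid.

H pays $56,000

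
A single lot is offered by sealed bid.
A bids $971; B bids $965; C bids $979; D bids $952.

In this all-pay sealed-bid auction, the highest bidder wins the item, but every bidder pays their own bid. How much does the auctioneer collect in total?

Total revenue: $3,867

Bids ranked: 979 (C) > 971 (A) > 965 (B) > 952 (D)
Every bidder forfeits their bid regardless of winning.
Revenue = 971 + 965 + 979 + 952 = $3,867.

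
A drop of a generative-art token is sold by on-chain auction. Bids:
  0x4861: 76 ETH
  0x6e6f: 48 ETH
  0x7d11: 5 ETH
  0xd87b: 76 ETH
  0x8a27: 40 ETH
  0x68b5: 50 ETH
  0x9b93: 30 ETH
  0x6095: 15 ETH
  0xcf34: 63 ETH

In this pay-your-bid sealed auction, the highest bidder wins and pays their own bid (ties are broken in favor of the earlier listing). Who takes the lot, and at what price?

Bids in order: 76 (0x4861) > 76 (0xd87b) > 63 (0xcf34) > 50 (0x68b5) > 48 (0x6e6f) > 40 (0x8a27) > …
Tie at 76 ETH → 0x4861 wins by tie-break.
First-price: 0x4861 pays what they bid, 76 ETH.

0x4861 pays 76 ETH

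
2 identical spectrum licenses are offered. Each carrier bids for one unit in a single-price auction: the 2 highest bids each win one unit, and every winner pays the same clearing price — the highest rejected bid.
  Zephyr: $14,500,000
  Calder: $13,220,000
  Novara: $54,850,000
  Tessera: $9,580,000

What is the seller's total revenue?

Total revenue: $26,440,000

Bids ranked high→low: 54,850,000 (Novara), 14,500,000 (Zephyr), 13,220,000 (Calder), 9,580,000 (Tessera)
Winners (2 units): Novara, Zephyr.
First losing bid is Calder's $13,220,000, which sets the uniform price.
Total revenue = 2 × $13,220,000 = $26,440,000.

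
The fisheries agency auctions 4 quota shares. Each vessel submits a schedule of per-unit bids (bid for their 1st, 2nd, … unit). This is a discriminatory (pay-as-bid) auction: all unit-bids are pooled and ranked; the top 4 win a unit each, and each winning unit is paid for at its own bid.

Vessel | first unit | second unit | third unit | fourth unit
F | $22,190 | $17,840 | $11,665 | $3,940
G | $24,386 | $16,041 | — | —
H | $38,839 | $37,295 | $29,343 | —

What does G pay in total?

Pooled unit-bids ranked (top 4): 38,839 (H-1), 37,295 (H-2), 29,343 (H-3), 24,386 (G-1)
Next rejected bid: $22,190 (not a price — pay-as-bid).
G's winning unit-bids: 24,386 = $24,386.

G pays $24,386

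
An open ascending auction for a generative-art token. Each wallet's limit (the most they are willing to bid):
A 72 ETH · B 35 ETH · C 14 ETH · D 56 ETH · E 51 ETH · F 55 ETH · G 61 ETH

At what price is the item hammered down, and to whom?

A wins at 61 ETH

Open ascending-bid auction: the price rises until one bidder remains; the winner pays the price at which the last rival dropped out.
Limits in order: 72 (A) > 61 (G) > 56 (D) > 55 (F) > 51 (E) > 35 (B) > …
G is the last rival to drop out, at 61 ETH; A remains and wins at that price.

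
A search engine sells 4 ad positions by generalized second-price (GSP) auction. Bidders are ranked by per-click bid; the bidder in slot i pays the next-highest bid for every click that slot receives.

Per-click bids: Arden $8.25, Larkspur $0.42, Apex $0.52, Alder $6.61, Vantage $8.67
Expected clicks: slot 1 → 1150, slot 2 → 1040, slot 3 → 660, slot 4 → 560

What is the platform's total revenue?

Sorting advertisers: $8.67 (Vantage) > $8.25 (Arden) > $6.61 (Alder) > $0.52 (Apex) > $0.42 (Larkspur)
Slot 1: Vantage pays $8.25 × 1150 = $9487.50
Slot 2: Arden pays $6.61 × 1040 = $6874.40
Slot 3: Alder pays $0.52 × 660 = $343.20
Slot 4: Apex pays $0.42 × 560 = $235.20
Total = $16940.30

Total revenue: $16940.30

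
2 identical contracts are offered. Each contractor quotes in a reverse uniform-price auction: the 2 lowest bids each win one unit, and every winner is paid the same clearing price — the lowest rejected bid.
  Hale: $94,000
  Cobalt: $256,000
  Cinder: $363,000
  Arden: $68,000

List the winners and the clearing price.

Bids ranked low→high: 68,000 (Arden), 94,000 (Hale), 256,000 (Cobalt), 363,000 (Cinder)
Lowest 2: Arden, Hale.
Clearing price = lowest rejected bid = $256,000.

Arden, Hale; each is paid $256,000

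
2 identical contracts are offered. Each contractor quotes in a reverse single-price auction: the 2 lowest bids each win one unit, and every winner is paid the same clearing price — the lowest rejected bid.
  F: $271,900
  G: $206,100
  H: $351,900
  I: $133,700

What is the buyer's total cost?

Total cost: $543,800

Sorting: 133,700 (I), 206,100 (G), 271,900 (F), 351,900 (H)
Winners (2 units): I, G.
First losing bid is F's $271,900, which sets the uniform price.
Total cost = 2 × $271,900 = $543,800.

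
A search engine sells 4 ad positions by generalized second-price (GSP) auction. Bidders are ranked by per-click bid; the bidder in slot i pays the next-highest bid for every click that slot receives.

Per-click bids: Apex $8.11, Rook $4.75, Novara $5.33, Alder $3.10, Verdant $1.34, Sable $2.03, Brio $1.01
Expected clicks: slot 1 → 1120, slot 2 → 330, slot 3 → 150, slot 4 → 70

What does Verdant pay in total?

Verdant pays $0.00

Sorting advertisers: $8.11 (Apex) > $5.33 (Novara) > $4.75 (Rook) > $3.10 (Alder) > $2.03 (Sable) > …
Verdant ranks below slot 4 → no slot, pays nothing.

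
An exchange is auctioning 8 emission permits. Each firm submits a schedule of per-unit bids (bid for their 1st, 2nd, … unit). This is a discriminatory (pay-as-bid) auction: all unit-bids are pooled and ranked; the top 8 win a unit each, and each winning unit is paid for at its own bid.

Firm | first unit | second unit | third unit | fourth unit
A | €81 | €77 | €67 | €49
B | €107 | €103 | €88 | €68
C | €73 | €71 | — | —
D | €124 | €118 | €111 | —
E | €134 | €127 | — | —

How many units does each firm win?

B 3, D 3, E 2

Pooled unit-bids ranked (top 8): 134 (E-1), 127 (E-2), 124 (D-1), 118 (D-2), 111 (D-3), 107 (B-1), 103 (B-2), 88 (B-3)
Next rejected bid: €81 (not a price — pay-as-bid).
Allocation: B 3, D 3, E 2.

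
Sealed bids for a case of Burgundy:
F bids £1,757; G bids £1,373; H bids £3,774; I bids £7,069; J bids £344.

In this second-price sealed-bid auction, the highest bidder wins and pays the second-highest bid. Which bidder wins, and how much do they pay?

Bids in order: 7,069 (I) > 3,774 (H) > 1,757 (F) > 1,373 (G) > 344 (J)
I is highest; pays the second-highest bid, £3,774.

I pays £3,774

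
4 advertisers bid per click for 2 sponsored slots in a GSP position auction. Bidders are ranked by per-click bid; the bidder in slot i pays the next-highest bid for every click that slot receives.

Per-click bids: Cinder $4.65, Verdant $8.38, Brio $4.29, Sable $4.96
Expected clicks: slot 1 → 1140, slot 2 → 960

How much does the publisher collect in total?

Total revenue: $10118.40

Per-click bids in order: $8.38 (Verdant) > $4.96 (Sable) > $4.65 (Cinder) > …
Slot 1: Verdant pays $4.96 × 1140 = $5654.40
Slot 2: Sable pays $4.65 × 960 = $4464.00
Total = $10118.40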